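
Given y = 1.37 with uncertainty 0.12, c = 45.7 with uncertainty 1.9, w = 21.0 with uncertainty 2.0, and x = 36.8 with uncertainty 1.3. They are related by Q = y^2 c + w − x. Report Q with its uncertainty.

Let p = y^2·c = 85.8. δp/p = √((2·δy/y)² + (1·δc/c)²) = √(0.0307 + 0.00173) = 0.180, so δp = 15.4.
Q = p + w − x: δQ = √(δp² + δw² + δx²) = √(239 + 4.00 + 1.69) = 15.6
Q = 70.0.

70.0 ± 15.6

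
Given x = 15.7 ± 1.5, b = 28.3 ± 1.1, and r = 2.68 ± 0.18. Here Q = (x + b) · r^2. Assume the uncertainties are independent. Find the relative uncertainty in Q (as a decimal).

0.141

Let u = x + b = 44.0. δu = √(δx² + δb²) = √(2.25 + 1.21) = 1.86, so δu/u = 0.0423.
Q is then a monomial in u, r:
δQ/Q = √((δu/u)² + (2·δr/r)²) = √(0.00179 + 0.0180) = 0.141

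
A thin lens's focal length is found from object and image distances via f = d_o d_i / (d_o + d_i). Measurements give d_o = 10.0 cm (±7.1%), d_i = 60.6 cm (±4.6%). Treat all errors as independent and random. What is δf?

∂f/∂d_o = (d_i/(d_o+d_i))² = 0.737;  ∂f/∂d_i = (d_o/(d_o+d_i))² = 0.0201
δf = √((∂f/∂d_o · δd_o)² + (∂f/∂d_i · δd_i)²) = √(0.274 + 0.00313) = 0.526 cm

0.526 cm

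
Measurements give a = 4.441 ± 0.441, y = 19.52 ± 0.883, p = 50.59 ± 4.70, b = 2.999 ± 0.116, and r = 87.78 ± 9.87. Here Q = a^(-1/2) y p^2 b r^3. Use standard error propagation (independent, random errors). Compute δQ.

Relative error in a monomial: (δQ/Q)² = Σ (nᵢ · δxᵢ/xᵢ)².
  (−½·δa/a)² = (-0.5×0.0993)² = 0.00247;  (1·δy/y)² = (1×0.0452)² = 0.00205;  (2·δp/p)² = (2×0.0929)² = 0.0345;  (1·δb/b)² = (1×0.0387)² = 0.00150;  (3·δr/r)² = (3×0.112)² = 0.114
δQ/Q = √(0.154) = 0.393
Q = 4.809e+10, so δQ = 0.393 × 4.809e+10 = 1.89e+10.

1.89e+10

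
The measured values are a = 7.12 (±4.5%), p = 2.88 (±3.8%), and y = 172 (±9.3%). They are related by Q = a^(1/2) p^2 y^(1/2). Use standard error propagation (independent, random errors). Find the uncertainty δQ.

26.7

Relative error in a monomial: (δQ/Q)² = Σ (nᵢ · δxᵢ/xᵢ)².
  (½·δa/a)² = (0.5×0.0450)² = 0.000506;  (2·δp/p)² = (2×0.0380)² = 0.00578;  (½·δy/y)² = (0.5×0.0930)² = 0.00216
δQ/Q = √(0.00844) = 0.0919
Q = 290, so δQ = 0.0919 × 290 = 26.7.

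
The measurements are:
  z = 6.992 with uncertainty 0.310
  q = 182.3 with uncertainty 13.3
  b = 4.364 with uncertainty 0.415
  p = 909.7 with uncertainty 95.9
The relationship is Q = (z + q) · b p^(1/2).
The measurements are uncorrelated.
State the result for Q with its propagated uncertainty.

24920 ± 3230

Let u = z + q = 189.3. δu = √(δz² + δq²) = √(0.0961 + 177) = 13.3, so δu/u = 0.0703.
Q is then a monomial in u, b, p:
δQ/Q = √((δu/u)² + (1·δb/b)² + (½·δp/p)²) = √(0.00494 + 0.00904 + 0.00278) = 0.129
Q = 24920, so δQ = 0.129 × 24920 = 3230.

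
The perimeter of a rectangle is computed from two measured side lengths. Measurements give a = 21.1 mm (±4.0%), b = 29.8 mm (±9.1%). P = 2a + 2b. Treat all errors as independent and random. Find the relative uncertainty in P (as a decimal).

0.0558

Each term contributes (cᵢ δxᵢ)² to (δP)²:
  (2·δa)² = 2.85;  (2·δb)² = 29.4
δP = √(32.3) = 5.68 mm
P = 102 mm, so δP/P = 5.68/102 = 0.0558.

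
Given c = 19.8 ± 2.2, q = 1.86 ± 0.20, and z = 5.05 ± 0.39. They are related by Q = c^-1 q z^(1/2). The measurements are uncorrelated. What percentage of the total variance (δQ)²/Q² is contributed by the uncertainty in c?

(δQ/Q)² = (-1·δc/c)² + (1·δq/q)² + (½·δz/z)²
  c term: (-1×0.111)² = 0.0123
  q term: (1×0.108)² = 0.0116
  z term: (0.5×0.0772)² = 0.00149
Total = 0.0254. Share from c = 0.0123/0.0254 = 0.486.

48.6%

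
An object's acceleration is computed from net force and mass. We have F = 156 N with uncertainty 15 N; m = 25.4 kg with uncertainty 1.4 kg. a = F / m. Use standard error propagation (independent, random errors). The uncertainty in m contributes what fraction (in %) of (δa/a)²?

24.7%

(δa/a)² = (1·δF/F)² + (-1·δm/m)²
  F term: (1×0.0962)² = 0.00925
  m term: (-1×0.0551)² = 0.00304
Total = 0.0123. Share from m = 0.00304/0.0123 = 0.247.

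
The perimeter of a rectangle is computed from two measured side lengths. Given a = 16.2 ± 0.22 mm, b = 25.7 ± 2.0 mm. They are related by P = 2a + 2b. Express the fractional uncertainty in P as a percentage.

4.80%

Sums and differences: (δP)² = Σ (cᵢ δxᵢ)².
  (2·δa)² = 0.194;  (2·δb)² = 16.0
δP = √(16.2) = 4.02 mm
P = 83.8 mm, so δP/P = 4.02/83.8 = 0.0480.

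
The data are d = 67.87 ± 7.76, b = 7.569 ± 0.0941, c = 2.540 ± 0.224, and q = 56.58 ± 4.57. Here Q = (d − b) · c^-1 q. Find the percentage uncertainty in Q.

Let u = d − b = 60.30. δu = √(δd² + δb²) = √(60.2 + 0.00885) = 7.76, so δu/u = 0.129.
Q is then a monomial in u, c, q:
δQ/Q = √((δu/u)² + (-1·δc/c)² + (1·δq/q)²) = √(0.0166 + 0.00778 + 0.00652) = 0.176

17.6%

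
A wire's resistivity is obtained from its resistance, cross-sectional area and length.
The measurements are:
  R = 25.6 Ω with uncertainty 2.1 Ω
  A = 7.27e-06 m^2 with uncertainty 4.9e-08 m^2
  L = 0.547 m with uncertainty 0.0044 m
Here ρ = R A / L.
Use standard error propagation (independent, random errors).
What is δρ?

2.81e-05 Ω·m

Products/powers → add relative errors in quadrature, weighted by exponent:
  (1·δR/R)² = (1×0.0820)² = 0.00673;  (1·δA/A)² = (1×0.00674)² = 4.54e-05;  (-1·δL/L)² = (-1×0.00804)² = 6.47e-05
δρ/ρ = √(0.00684) = 0.0827
ρ = 0.000340 Ω·m, so δρ = 0.0827 × 0.000340 = 2.81e-05 Ω·m.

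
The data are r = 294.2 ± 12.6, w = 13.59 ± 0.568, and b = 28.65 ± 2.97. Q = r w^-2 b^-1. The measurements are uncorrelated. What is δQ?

Products/powers → add relative errors in quadrature, weighted by exponent:
  (1·δr/r)² = (1×0.0428)² = 0.00183;  (-2·δw/w)² = (-2×0.0418)² = 0.00699;  (-1·δb/b)² = (-1×0.104)² = 0.0107
δQ/Q = √(0.0196) = 0.140
Q = 0.05560, so δQ = 0.140 × 0.05560 = 0.00778.

0.00778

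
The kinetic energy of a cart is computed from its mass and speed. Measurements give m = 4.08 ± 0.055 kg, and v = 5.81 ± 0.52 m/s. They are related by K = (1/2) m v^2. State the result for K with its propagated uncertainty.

Since K is a product/quotient, work with relative uncertainties:
  (1·δm/m)² = (1×0.0135)² = 0.000182;  (2·δv/v)² = (2×0.0895)² = 0.0320
δK/K = √(0.0322) = 0.180
K = 68.9 J, so δK = 0.180 × 68.9 = 12.4 J.

68.9 ± 12.4 J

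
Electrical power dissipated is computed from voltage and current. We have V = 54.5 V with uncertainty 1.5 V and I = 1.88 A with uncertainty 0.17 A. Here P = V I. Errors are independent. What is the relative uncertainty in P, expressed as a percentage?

For a monomial P ∝ V, I, fractional errors add in quadrature:
  (1·δV/V)² = (1×0.0275)² = 0.000758;  (1·δI/I)² = (1×0.0904)² = 0.00818
δP/P = √(0.00893) = 0.0945

9.45%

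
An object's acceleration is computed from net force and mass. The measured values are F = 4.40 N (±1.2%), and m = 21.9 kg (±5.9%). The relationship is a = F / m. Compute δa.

Each factor contributes (exponent × relative error)² to (δa/a)²:
  (1·δF/F)² = (1×0.0120)² = 0.000144;  (-1·δm/m)² = (-1×0.0590)² = 0.00348
δa/a = √(0.00363) = 0.0602
a = 0.201 m/s^2, so δa = 0.0602 × 0.201 = 0.0121 m/s^2.

0.0121 m/s^2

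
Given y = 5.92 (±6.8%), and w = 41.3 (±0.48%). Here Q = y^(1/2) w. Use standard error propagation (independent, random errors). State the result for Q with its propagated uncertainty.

Products/powers → add relative errors in quadrature, weighted by exponent:
  (½·δy/y)² = (0.5×0.0680)² = 0.00116;  (1·δw/w)² = (1×0.00480)² = 2.3e-05
δQ/Q = √(0.00118) = 0.0343
Q = 100, so δQ = 0.0343 × 100 = 3.45.

100 ± 3.45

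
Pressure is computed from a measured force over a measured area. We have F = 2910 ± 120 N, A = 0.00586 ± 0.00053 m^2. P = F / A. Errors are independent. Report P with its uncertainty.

(4.97 ± 0.494) × 10^5 Pa

For a monomial P ∝ F, A^-1, fractional errors add in quadrature:
  (1·δF/F)² = (1×0.0412)² = 0.00170;  (-1·δA/A)² = (-1×0.0904)² = 0.00818
δP/P = √(0.00988) = 0.0994
P = 4.97e+05 Pa, so δP = 0.0994 × 4.97e+05 = 49400 Pa.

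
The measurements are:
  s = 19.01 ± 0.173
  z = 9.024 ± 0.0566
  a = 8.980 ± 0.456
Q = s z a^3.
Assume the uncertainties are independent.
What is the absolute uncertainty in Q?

19000

For a monomial Q ∝ s, z, a^3, fractional errors add in quadrature:
  (1·δs/s)² = (1×0.00910)² = 8.28e-05;  (1·δz/z)² = (1×0.00627)² = 3.93e-05;  (3·δa/a)² = (3×0.0508)² = 0.0232
δQ/Q = √(0.0233) = 0.153
Q = 124200, so δQ = 0.153 × 124200 = 19000.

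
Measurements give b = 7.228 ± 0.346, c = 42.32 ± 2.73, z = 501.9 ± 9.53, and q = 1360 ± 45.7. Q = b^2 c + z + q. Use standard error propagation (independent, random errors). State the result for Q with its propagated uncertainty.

4073 ± 259

Let p = b^2·c = 2211. δp/p = √((2·δb/b)² + (1·δc/c)²) = √(0.00917 + 0.00416) = 0.115, so δp = 255.
Q = p + z + q: δQ = √(δp² + δz² + δq²) = √(65100 + 90.8 + 2090) = 259
Q = 4073.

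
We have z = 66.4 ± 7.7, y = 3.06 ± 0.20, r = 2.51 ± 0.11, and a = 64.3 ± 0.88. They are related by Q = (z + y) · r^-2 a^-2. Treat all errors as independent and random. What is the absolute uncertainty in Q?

Let u = z + y = 69.5. δu = √(δz² + δy²) = √(59.3 + 0.0400) = 7.70, so δu/u = 0.111.
Q is then a monomial in u, r, a:
δQ/Q = √((δu/u)² + (-2·δr/r)² + (-2·δa/a)²) = √(0.0123 + 0.00768 + 0.000749) = 0.144
Q = 0.00267, so δQ = 0.144 × 0.00267 = 0.000384.

0.000384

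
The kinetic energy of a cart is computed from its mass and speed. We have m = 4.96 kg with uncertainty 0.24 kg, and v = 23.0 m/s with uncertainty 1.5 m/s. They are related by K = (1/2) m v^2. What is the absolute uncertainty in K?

K is a product of powers, so relative uncertainties combine in quadrature:
  (1·δm/m)² = (1×0.0484)² = 0.00234;  (2·δv/v)² = (2×0.0652)² = 0.0170
δK/K = √(0.0194) = 0.139
K = 1310 J, so δK = 0.139 × 1310 = 183 J.

183 J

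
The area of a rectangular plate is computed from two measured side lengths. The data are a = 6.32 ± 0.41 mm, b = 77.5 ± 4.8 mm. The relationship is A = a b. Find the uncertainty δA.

43.9 mm^2

Each factor contributes (exponent × relative error)² to (δA/A)²:
  (1·δa/a)² = (1×0.0649)² = 0.00421;  (1·δb/b)² = (1×0.0619)² = 0.00384
δA/A = √(0.00804) = 0.0897
A = 490 mm^2, so δA = 0.0897 × 490 = 43.9 mm^2.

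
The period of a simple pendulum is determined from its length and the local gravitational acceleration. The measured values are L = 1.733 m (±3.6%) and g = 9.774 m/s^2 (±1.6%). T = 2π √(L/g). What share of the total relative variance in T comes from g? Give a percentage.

16.5%

(δT/T)² = (½·δL/L)² + (−½·δg/g)²
  L term: (0.5×0.0360)² = 0.000324
  g term: (-0.5×0.0160)² = 6.4e-05
Total = 0.000388. Share from g = 6.4e-05/0.000388 = 0.165.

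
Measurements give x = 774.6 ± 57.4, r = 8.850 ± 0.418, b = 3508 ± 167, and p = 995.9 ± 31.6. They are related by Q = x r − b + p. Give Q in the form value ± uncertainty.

Let w = x·r = 6855. δw/w = √((1·δx/x)² + (1·δr/r)²) = √(0.00549 + 0.00223) = 0.0879, so δw = 602.
Q = w − b + p: δQ = √(δw² + δb² + δp²) = √(3.63e+05 + 27900 + 999) = 626
Q = 4343.

4343 ± 626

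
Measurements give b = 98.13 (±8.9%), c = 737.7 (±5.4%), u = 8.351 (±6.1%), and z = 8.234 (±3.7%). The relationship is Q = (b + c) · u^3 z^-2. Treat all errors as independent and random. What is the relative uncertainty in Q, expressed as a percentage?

20.3%

Let w = b + c = 835.8. δw = √(δb² + δc²) = √(76.3 + 1590) = 40.8, so δw/w = 0.0488.
Q is then a monomial in w, u, z:
δQ/Q = √((δw/w)² + (3·δu/u)² + (-2·δz/z)²) = √(0.00238 + 0.0335 + 0.00548) = 0.203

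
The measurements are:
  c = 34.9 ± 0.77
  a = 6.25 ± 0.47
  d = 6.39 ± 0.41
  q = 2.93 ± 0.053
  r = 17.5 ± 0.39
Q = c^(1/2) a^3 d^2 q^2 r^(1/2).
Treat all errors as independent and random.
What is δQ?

5.55e+05

For a monomial Q ∝ c^(1/2), a^3, d^2, q^2, r^(1/2), fractional errors add in quadrature:
  (½·δc/c)² = (0.5×0.0221)² = 0.000122;  (3·δa/a)² = (3×0.0752)² = 0.0509;  (2·δd/d)² = (2×0.0642)² = 0.0165;  (2·δq/q)² = (2×0.0181)² = 0.00131;  (½·δr/r)² = (0.5×0.0223)² = 0.000124
δQ/Q = √(0.0689) = 0.263
Q = 2.11e+06, so δQ = 0.263 × 2.11e+06 = 5.55e+05.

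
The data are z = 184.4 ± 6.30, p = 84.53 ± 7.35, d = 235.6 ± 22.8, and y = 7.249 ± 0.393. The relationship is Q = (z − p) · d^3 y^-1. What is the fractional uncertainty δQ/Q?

0.311

Let u = z − p = 99.87. δu = √(δz² + δp²) = √(39.7 + 54.0) = 9.68, so δu/u = 0.0969.
Q is then a monomial in u, d, y:
δQ/Q = √((δu/u)² + (3·δd/d)² + (-1·δy/y)²) = √(0.00940 + 0.0843 + 0.00294) = 0.311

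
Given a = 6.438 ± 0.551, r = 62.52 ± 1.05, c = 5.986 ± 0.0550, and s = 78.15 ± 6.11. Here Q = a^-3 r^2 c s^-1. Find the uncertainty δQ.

Products/powers → add relative errors in quadrature, weighted by exponent:
  (-3·δa/a)² = (-3×0.0856)² = 0.0659;  (2·δr/r)² = (2×0.0168)² = 0.00113;  (1·δc/c)² = (1×0.00919)² = 8.44e-05;  (-1·δs/s)² = (-1×0.0782)² = 0.00611
δQ/Q = √(0.0732) = 0.271
Q = 1.122, so δQ = 0.271 × 1.122 = 0.304.

0.304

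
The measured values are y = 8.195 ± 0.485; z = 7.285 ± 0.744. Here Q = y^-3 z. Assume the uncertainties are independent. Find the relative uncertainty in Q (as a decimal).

0.205

For a monomial Q ∝ y^-3, z, fractional errors add in quadrature:
  (-3·δy/y)² = (-3×0.0592)² = 0.0315;  (1·δz/z)² = (1×0.102)² = 0.0104
δQ/Q = √(0.0420) = 0.205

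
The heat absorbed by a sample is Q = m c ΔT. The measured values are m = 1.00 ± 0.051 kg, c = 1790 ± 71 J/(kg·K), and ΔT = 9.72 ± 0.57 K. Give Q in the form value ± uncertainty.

17400 ± 1520 J

Products/powers → add relative errors in quadrature, weighted by exponent:
  (1·δm/m)² = (1×0.0510)² = 0.00260;  (1·δc/c)² = (1×0.0397)² = 0.00157;  (1·δΔT/ΔT)² = (1×0.0586)² = 0.00344
δQ/Q = √(0.00761) = 0.0873
Q = 17400 J, so δQ = 0.0873 × 17400 = 1520 J.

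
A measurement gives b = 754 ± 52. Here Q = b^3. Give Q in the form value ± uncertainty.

(4.29 ± 0.887) × 10^8

Q ∝ b^3, so δQ/Q = |3| · δb/b = 3 × 0.0690 = 0.207.
Q = 4.29e+08, so δQ = 0.207 × 4.29e+08 = 8.87e+07.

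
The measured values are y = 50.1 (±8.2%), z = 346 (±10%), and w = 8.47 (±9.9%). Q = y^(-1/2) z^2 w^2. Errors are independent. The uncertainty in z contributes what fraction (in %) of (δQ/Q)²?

49.5%

(δQ/Q)² = (−½·δy/y)² + (2·δz/z)² + (2·δw/w)²
  y term: (-0.5×0.0820)² = 0.00168
  z term: (2×0.100)² = 0.0400
  w term: (2×0.0990)² = 0.0392
Total = 0.0809. Share from z = 0.0400/0.0809 = 0.495.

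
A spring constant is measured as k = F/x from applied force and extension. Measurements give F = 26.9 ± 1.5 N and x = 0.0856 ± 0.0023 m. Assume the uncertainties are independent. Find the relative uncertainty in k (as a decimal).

For a monomial k ∝ F, x^-1, fractional errors add in quadrature:
  (1·δF/F)² = (1×0.0558)² = 0.00311;  (-1·δx/x)² = (-1×0.0269)² = 0.000722
δk/k = √(0.00383) = 0.0619

0.0619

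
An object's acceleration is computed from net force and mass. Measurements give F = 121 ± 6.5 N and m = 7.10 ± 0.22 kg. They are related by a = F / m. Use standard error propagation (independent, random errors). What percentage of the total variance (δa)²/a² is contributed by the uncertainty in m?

(δa/a)² = (1·δF/F)² + (-1·δm/m)²
  F term: (1×0.0537)² = 0.00289
  m term: (-1×0.0310)² = 0.000960
Total = 0.00385. Share from m = 0.000960/0.00385 = 0.250.

25.0%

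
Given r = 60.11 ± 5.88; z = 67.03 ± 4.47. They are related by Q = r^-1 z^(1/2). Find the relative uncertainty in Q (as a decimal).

0.103

Each factor contributes (exponent × relative error)² to (δQ/Q)²:
  (-1·δr/r)² = (-1×0.0978)² = 0.00957;  (½·δz/z)² = (0.5×0.0667)² = 0.00111
δQ/Q = √(0.0107) = 0.103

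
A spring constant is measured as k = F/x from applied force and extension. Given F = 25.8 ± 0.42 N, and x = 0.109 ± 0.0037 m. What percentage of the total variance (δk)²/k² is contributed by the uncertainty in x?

81.3%

(δk/k)² = (1·δF/F)² + (-1·δx/x)²
  F term: (1×0.0163)² = 0.000265
  x term: (-1×0.0339)² = 0.00115
Total = 0.00142. Share from x = 0.00115/0.00142 = 0.813.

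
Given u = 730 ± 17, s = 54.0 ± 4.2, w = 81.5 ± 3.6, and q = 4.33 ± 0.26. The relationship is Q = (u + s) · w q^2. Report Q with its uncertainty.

Let h = u + s = 784. δh = √(δu² + δs²) = √(289 + 17.6) = 17.5, so δh/h = 0.0223.
Q is then a monomial in h, w, q:
δQ/Q = √((δh/h)² + (1·δw/w)² + (2·δq/q)²) = √(0.000499 + 0.00195 + 0.0144) = 0.130
Q = 1.2e+06, so δQ = 0.130 × 1.2e+06 = 1.56e+05.

(1.20 ± 0.156) × 10^6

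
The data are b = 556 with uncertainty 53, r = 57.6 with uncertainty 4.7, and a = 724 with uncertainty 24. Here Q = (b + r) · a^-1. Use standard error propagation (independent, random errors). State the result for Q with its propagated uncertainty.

0.848 ± 0.0787

Let u = b + r = 614. δu = √(δb² + δr²) = √(2810 + 22.1) = 53.2, so δu/u = 0.0867.
Q is then a monomial in u, a:
δQ/Q = √((δu/u)² + (-1·δa/a)²) = √(0.00752 + 0.00110) = 0.0928
Q = 0.848, so δQ = 0.0928 × 0.848 = 0.0787.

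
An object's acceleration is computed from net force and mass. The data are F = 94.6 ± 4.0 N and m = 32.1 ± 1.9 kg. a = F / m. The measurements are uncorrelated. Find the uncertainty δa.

a is a product of powers, so relative uncertainties combine in quadrature:
  (1·δF/F)² = (1×0.0423)² = 0.00179;  (-1·δm/m)² = (-1×0.0592)² = 0.00350
δa/a = √(0.00529) = 0.0727
a = 2.95 m/s^2, so δa = 0.0727 × 2.95 = 0.214 m/s^2.

0.214 m/s^2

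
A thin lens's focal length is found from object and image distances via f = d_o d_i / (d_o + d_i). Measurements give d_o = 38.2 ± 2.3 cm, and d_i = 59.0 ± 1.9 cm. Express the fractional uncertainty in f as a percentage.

∂f/∂d_o = (d_i/(d_o+d_i))² = 0.368;  ∂f/∂d_i = (d_o/(d_o+d_i))² = 0.154
δf = √((∂f/∂d_o · δd_o)² + (∂f/∂d_i · δd_i)²) = √(0.718 + 0.0861) = 0.897 cm
f = 23.2 cm, so δf/f = 0.897/23.2 = 0.0387.

3.87%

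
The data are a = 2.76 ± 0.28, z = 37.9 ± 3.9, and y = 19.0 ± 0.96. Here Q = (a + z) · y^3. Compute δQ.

50100

Let u = a + z = 40.7. δu = √(δa² + δz²) = √(0.0784 + 15.2) = 3.91, so δu/u = 0.0962.
Q is then a monomial in u, y:
δQ/Q = √((δu/u)² + (3·δy/y)²) = √(0.00925 + 0.0230) = 0.180
Q = 2.79e+05, so δQ = 0.180 × 2.79e+05 = 50100.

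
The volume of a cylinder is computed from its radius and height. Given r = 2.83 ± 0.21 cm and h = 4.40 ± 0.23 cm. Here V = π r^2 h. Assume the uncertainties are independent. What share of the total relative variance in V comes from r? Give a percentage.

(δV/V)² = (2·δr/r)² + (1·δh/h)²
  r term: (2×0.0742)² = 0.0220
  h term: (1×0.0523)² = 0.00273
Total = 0.0248. Share from r = 0.0220/0.0248 = 0.890.

89.0%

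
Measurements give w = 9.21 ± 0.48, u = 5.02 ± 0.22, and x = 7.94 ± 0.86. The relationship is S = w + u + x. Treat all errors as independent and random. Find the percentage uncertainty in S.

4.55%

S is a linear combination, so absolute uncertainties add in quadrature:
  (δw)² = 0.230;  (δu)² = 0.0484;  (δx)² = 0.740
δS = √(1.02) = 1.01
S = 22.2, so δS/S = 1.01/22.2 = 0.0455.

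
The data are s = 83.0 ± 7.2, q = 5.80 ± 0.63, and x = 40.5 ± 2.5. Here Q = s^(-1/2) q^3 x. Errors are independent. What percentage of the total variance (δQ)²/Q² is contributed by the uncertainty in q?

(δQ/Q)² = (−½·δs/s)² + (3·δq/q)² + (1·δx/x)²
  s term: (-0.5×0.0867)² = 0.00188
  q term: (3×0.109)² = 0.106
  x term: (1×0.0617)² = 0.00381
Total = 0.112. Share from q = 0.106/0.112 = 0.949.

94.9%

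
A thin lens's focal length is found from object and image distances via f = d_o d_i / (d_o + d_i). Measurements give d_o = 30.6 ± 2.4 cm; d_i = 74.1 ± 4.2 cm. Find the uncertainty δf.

∂f/∂d_o = (d_i/(d_o+d_i))² = 0.501;  ∂f/∂d_i = (d_o/(d_o+d_i))² = 0.0854
δf = √((∂f/∂d_o · δd_o)² + (∂f/∂d_i · δd_i)²) = √(1.45 + 0.129) = 1.25 cm

1.25 cm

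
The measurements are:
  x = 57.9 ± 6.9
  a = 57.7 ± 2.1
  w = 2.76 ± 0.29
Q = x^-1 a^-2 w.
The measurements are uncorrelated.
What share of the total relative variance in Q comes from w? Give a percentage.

(δQ/Q)² = (-1·δx/x)² + (-2·δa/a)² + (1·δw/w)²
  x term: (-1×0.119)² = 0.0142
  a term: (-2×0.0364)² = 0.00530
  w term: (1×0.105)² = 0.0110
Total = 0.0305. Share from w = 0.0110/0.0305 = 0.361.

36.1%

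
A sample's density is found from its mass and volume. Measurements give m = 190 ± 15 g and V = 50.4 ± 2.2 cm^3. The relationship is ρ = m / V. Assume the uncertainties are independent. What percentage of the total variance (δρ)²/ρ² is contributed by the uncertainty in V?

(δρ/ρ)² = (1·δm/m)² + (-1·δV/V)²
  m term: (1×0.0789)² = 0.00623
  V term: (-1×0.0437)² = 0.00191
Total = 0.00814. Share from V = 0.00191/0.00814 = 0.234.

23.4%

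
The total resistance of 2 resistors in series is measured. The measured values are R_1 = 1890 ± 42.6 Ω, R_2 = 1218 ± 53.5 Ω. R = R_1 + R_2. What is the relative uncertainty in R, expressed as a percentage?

2.20%

Absolute uncertainties add in quadrature for a linear combination:
  (δR_1)² = 1810;  (δR_2)² = 2860
δR = √(4680) = 68.4 Ω
R = 3108 Ω, so δR/R = 68.4/3108 = 0.0220.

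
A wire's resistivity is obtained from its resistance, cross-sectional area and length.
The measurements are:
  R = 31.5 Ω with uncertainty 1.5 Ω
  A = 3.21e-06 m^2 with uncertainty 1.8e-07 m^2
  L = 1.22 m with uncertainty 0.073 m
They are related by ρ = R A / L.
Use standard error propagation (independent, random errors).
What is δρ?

For a monomial ρ ∝ R, A, L^-1, fractional errors add in quadrature:
  (1·δR/R)² = (1×0.0476)² = 0.00227;  (1·δA/A)² = (1×0.0561)² = 0.00314;  (-1·δL/L)² = (-1×0.0598)² = 0.00358
δρ/ρ = √(0.00899) = 0.0948
ρ = 8.29e-05 Ω·m, so δρ = 0.0948 × 8.29e-05 = 7.86e-06 Ω·m.

7.86e-06 Ω·m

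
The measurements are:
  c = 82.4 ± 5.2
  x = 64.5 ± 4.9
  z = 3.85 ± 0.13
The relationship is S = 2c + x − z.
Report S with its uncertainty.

225 ± 11.5

For a sum/difference, combine absolute errors in quadrature:
  (2·δc)² = 108;  (δx)² = 24.0;  (δz)² = 0.0169
δS = √(132) = 11.5
S = 225.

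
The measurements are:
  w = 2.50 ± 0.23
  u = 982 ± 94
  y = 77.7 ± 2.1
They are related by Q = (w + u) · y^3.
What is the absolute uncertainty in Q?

Let h = w + u = 984. δh = √(δw² + δu²) = √(0.0529 + 8840) = 94.0, so δh/h = 0.0955.
Q is then a monomial in h, y:
δQ/Q = √((δh/h)² + (3·δy/y)²) = √(0.00912 + 0.00657) = 0.125
Q = 4.62e+08, so δQ = 0.125 × 4.62e+08 = 5.78e+07.

5.78e+07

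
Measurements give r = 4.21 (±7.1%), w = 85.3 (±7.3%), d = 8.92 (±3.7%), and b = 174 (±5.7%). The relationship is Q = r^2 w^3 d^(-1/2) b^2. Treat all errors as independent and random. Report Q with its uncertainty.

Relative error in a monomial: (δQ/Q)² = Σ (nᵢ · δxᵢ/xᵢ)².
  (2·δr/r)² = (2×0.0710)² = 0.0202;  (3·δw/w)² = (3×0.0730)² = 0.0480;  (−½·δd/d)² = (-0.5×0.0370)² = 0.000342;  (2·δb/b)² = (2×0.0570)² = 0.0130
δQ/Q = √(0.0815) = 0.285
Q = 1.12e+11, so δQ = 0.285 × 1.12e+11 = 3.18e+10.

(1.12 ± 0.318) × 10^11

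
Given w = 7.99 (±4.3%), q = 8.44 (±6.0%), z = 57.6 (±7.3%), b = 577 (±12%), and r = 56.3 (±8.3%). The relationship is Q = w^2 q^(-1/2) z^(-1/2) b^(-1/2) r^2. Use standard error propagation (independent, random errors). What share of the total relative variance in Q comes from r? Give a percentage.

(δQ/Q)² = (2·δw/w)² + (−½·δq/q)² + (−½·δz/z)² + (−½·δb/b)² + (2·δr/r)²
  w term: (2×0.0430)² = 0.00740
  q term: (-0.5×0.0600)² = 0.000900
  z term: (-0.5×0.0730)² = 0.00133
  b term: (-0.5×0.120)² = 0.00360
  r term: (2×0.0830)² = 0.0276
Total = 0.0408. Share from r = 0.0276/0.0408 = 0.676.

67.6%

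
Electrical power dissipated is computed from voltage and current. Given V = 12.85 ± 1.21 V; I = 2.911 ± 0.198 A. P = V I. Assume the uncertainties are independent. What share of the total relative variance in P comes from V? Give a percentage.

(δP/P)² = (1·δV/V)² + (1·δI/I)²
  V term: (1×0.0942)² = 0.00887
  I term: (1×0.0680)² = 0.00463
Total = 0.0135. Share from V = 0.00887/0.0135 = 0.657.

65.7%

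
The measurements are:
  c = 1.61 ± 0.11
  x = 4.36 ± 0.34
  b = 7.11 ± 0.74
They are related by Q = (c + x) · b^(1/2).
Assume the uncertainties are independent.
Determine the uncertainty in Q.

1.26

Let u = c + x = 5.97. δu = √(δc² + δx²) = √(0.0121 + 0.116) = 0.357, so δu/u = 0.0599.
Q is then a monomial in u, b:
δQ/Q = √((δu/u)² + (½·δb/b)²) = √(0.00358 + 0.00271) = 0.0793
Q = 15.9, so δQ = 0.0793 × 15.9 = 1.26.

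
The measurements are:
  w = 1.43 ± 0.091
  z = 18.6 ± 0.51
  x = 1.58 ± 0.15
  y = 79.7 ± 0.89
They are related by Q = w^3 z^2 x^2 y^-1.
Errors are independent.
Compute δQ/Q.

Since Q is a product/quotient, work with relative uncertainties:
  (3·δw/w)² = (3×0.0636)² = 0.0364;  (2·δz/z)² = (2×0.0274)² = 0.00301;  (2·δx/x)² = (2×0.0949)² = 0.0361;  (-1·δy/y)² = (-1×0.0112)² = 0.000125
δQ/Q = √(0.0756) = 0.275

0.275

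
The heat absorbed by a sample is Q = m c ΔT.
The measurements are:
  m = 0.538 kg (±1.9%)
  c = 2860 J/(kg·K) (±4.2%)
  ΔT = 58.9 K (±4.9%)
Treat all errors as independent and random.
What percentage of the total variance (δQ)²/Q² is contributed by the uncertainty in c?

39.0%

(δQ/Q)² = (1·δm/m)² + (1·δc/c)² + (1·δΔT/ΔT)²
  m term: (1×0.0190)² = 0.000361
  c term: (1×0.0420)² = 0.00176
  ΔT term: (1×0.0490)² = 0.00240
Total = 0.00453. Share from c = 0.00176/0.00453 = 0.390.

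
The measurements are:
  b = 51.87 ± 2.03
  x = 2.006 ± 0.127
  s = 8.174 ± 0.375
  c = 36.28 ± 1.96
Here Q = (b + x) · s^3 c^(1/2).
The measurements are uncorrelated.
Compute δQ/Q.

Let u = b + x = 53.88. δu = √(δb² + δx²) = √(4.12 + 0.0161) = 2.03, so δu/u = 0.0378.
Q is then a monomial in u, s, c:
δQ/Q = √((δu/u)² + (3·δs/s)² + (½·δc/c)²) = √(0.00143 + 0.0189 + 0.000730) = 0.145

0.145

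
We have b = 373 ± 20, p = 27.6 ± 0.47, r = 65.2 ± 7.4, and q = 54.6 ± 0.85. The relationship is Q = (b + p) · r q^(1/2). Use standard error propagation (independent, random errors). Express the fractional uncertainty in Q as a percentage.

12.4%

Let u = b + p = 401. δu = √(δb² + δp²) = √(400 + 0.221) = 20.0, so δu/u = 0.0499.
Q is then a monomial in u, r, q:
δQ/Q = √((δu/u)² + (1·δr/r)² + (½·δq/q)²) = √(0.00249 + 0.0129 + 6.06e-05) = 0.124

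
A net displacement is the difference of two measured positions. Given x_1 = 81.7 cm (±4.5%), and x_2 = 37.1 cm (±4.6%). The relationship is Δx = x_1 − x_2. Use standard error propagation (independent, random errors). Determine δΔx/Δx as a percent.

9.09%

Each term contributes (cᵢ δxᵢ)² to (δΔx)²:
  (δx_1)² = 13.5;  (δx_2)² = 2.91
δΔx = √(16.4) = 4.05 cm
Δx = 44.6 cm, so δΔx/Δx = 4.05/44.6 = 0.0909.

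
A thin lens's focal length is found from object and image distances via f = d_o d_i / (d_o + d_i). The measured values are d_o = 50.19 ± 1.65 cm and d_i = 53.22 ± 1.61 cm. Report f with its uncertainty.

∂f/∂d_o = (d_i/(d_o+d_i))² = 0.265;  ∂f/∂d_i = (d_o/(d_o+d_i))² = 0.236
δf = √((∂f/∂d_o · δd_o)² + (∂f/∂d_i · δd_i)²) = √(0.191 + 0.144) = 0.579 cm
f = 25.83 cm.

25.83 ± 0.579 cm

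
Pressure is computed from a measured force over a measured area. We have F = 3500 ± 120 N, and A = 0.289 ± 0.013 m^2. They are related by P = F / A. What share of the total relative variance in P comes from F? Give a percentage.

(δP/P)² = (1·δF/F)² + (-1·δA/A)²
  F term: (1×0.0343)² = 0.00118
  A term: (-1×0.0450)² = 0.00202
Total = 0.00320. Share from F = 0.00118/0.00320 = 0.367.

36.7%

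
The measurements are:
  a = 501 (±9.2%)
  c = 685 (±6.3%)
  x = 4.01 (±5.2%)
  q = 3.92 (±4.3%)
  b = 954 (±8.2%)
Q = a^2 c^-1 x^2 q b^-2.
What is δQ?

0.00706

For a monomial Q ∝ a^2, c^-1, x^2, q, b^-2, fractional errors add in quadrature:
  (2·δa/a)² = (2×0.0920)² = 0.0339;  (-1·δc/c)² = (-1×0.0630)² = 0.00397;  (2·δx/x)² = (2×0.0520)² = 0.0108;  (1·δq/q)² = (1×0.0430)² = 0.00185;  (-2·δb/b)² = (-2×0.0820)² = 0.0269
δQ/Q = √(0.0774) = 0.278
Q = 0.0254, so δQ = 0.278 × 0.0254 = 0.00706.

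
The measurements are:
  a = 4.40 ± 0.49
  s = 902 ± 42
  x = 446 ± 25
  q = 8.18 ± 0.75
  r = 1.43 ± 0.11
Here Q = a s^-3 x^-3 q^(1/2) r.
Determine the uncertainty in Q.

Q is a product of powers, so relative uncertainties combine in quadrature:
  (1·δa/a)² = (1×0.111)² = 0.0124;  (-3·δs/s)² = (-3×0.0466)² = 0.0195;  (-3·δx/x)² = (-3×0.0561)² = 0.0283;  (½·δq/q)² = (0.5×0.0917)² = 0.00210;  (1·δr/r)² = (1×0.0769)² = 0.00592
δQ/Q = √(0.0682) = 0.261
Q = 2.76e-16, so δQ = 0.261 × 2.76e-16 = 7.22e-17.

7.22e-17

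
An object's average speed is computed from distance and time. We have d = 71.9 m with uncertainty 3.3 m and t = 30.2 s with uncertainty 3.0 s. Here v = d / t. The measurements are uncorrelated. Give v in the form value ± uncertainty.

2.38 ± 0.261 m/s

For a monomial v ∝ d, t^-1, fractional errors add in quadrature:
  (1·δd/d)² = (1×0.0459)² = 0.00211;  (-1·δt/t)² = (-1×0.0993)² = 0.00987
δv/v = √(0.0120) = 0.109
v = 2.38 m/s, so δv = 0.109 × 2.38 = 0.261 m/s.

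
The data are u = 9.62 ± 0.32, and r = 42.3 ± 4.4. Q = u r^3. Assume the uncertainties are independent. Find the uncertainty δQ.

Each factor contributes (exponent × relative error)² to (δQ/Q)²:
  (1·δu/u)² = (1×0.0333)² = 0.00111;  (3·δr/r)² = (3×0.104)² = 0.0974
δQ/Q = √(0.0985) = 0.314
Q = 7.28e+05, so δQ = 0.314 × 7.28e+05 = 2.28e+05.

2.28e+05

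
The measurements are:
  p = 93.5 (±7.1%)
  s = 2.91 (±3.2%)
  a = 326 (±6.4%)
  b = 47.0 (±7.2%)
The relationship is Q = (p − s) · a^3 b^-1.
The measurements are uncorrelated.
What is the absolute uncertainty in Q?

1.45e+07

Let u = p − s = 90.6. δu = √(δp² + δs²) = √(44.1 + 0.00867) = 6.64, so δu/u = 0.0733.
Q is then a monomial in u, a, b:
δQ/Q = √((δu/u)² + (3·δa/a)² + (-1·δb/b)²) = √(0.00537 + 0.0369 + 0.00518) = 0.218
Q = 6.68e+07, so δQ = 0.218 × 6.68e+07 = 1.45e+07.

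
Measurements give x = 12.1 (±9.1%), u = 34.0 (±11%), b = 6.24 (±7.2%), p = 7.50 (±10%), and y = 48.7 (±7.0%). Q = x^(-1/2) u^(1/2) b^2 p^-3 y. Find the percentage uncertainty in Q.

34.7%

Q is a product of powers, so relative uncertainties combine in quadrature:
  (−½·δx/x)² = (-0.5×0.0910)² = 0.00207;  (½·δu/u)² = (0.5×0.110)² = 0.00302;  (2·δb/b)² = (2×0.0720)² = 0.0207;  (-3·δp/p)² = (-3×0.100)² = 0.0900;  (1·δy/y)² = (1×0.0700)² = 0.00490
δQ/Q = √(0.121) = 0.347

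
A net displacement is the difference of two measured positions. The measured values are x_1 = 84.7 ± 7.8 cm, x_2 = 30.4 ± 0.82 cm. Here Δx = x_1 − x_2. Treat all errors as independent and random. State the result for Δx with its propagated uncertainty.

54.3 ± 7.84 cm

Sums and differences: (δΔx)² = Σ (cᵢ δxᵢ)².
  (δx_1)² = 60.8;  (δx_2)² = 0.672
δΔx = √(61.5) = 7.84 cm
Δx = 54.3 cm.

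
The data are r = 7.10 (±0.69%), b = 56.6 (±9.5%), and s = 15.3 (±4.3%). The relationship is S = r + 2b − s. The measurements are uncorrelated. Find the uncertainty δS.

For a sum/difference, combine absolute errors in quadrature:
  (δr)² = 0.00240;  (2·δb)² = 116;  (δs)² = 0.433
δS = √(116) = 10.8

10.8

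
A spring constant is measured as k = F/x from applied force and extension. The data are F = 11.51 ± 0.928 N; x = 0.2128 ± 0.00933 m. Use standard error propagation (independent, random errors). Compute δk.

k is a product of powers, so relative uncertainties combine in quadrature:
  (1·δF/F)² = (1×0.0806)² = 0.00650;  (-1·δx/x)² = (-1×0.0438)² = 0.00192
δk/k = √(0.00842) = 0.0918
k = 54.09 N/m, so δk = 0.0918 × 54.09 = 4.96 N/m.

4.96 N/m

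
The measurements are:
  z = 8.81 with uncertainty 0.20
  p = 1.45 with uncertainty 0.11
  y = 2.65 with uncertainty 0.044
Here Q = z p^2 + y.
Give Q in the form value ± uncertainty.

21.2 ± 2.84

Let w = z·p^2 = 18.5. δw/w = √((1·δz/z)² + (2·δp/p)²) = √(0.000515 + 0.0230) = 0.153, so δw = 2.84.
Q = w + y: δQ = √(δw² + δy²) = √(8.08 + 0.00194) = 2.84
Q = 21.2.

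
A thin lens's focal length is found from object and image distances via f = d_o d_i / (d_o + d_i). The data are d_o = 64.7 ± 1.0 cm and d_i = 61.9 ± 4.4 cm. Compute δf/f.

0.0371

∂f/∂d_o = (d_i/(d_o+d_i))² = 0.239;  ∂f/∂d_i = (d_o/(d_o+d_i))² = 0.261
δf = √((∂f/∂d_o · δd_o)² + (∂f/∂d_i · δd_i)²) = √(0.0572 + 1.32) = 1.17 cm
f = 31.6 cm, so δf/f = 1.17/31.6 = 0.0371.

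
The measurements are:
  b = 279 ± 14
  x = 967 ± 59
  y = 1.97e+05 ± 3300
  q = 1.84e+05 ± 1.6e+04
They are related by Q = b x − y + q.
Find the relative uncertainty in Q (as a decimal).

Let p = b·x = 2.7e+05. δp/p = √((1·δb/b)² + (1·δx/x)²) = √(0.00252 + 0.00372) = 0.0790, so δp = 21300.
Q = p − y + q: δQ = √(δp² + δy² + δq²) = √(4.54e+08 + 1.09e+07 + 2.56e+08) = 26900
Q = 2.57e+05, so δQ/Q = 26900/2.57e+05 = 0.105.

0.105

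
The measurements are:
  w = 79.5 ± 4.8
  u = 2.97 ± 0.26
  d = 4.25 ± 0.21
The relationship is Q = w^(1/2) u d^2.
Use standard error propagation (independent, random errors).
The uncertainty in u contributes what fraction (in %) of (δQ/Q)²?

(δQ/Q)² = (½·δw/w)² + (1·δu/u)² + (2·δd/d)²
  w term: (0.5×0.0604)² = 0.000911
  u term: (1×0.0875)² = 0.00766
  d term: (2×0.0494)² = 0.00977
Total = 0.0183. Share from u = 0.00766/0.0183 = 0.418.

41.8%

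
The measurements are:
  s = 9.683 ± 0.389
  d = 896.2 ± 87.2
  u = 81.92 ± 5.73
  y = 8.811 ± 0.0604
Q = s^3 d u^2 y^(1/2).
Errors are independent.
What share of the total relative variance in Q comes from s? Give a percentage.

33.3%

(δQ/Q)² = (3·δs/s)² + (1·δd/d)² + (2·δu/u)² + (½·δy/y)²
  s term: (3×0.0402)² = 0.0145
  d term: (1×0.0973)² = 0.00947
  u term: (2×0.0699)² = 0.0196
  y term: (0.5×0.00686)² = 1.17e-05
Total = 0.0436. Share from s = 0.0145/0.0436 = 0.333.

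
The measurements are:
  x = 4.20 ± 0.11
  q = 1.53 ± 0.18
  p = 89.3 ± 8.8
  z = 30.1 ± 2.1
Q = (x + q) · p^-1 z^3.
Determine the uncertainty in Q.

410

Let u = x + q = 5.73. δu = √(δx² + δq²) = √(0.0121 + 0.0324) = 0.211, so δu/u = 0.0368.
Q is then a monomial in u, p, z:
δQ/Q = √((δu/u)² + (-1·δp/p)² + (3·δz/z)²) = √(0.00136 + 0.00971 + 0.0438) = 0.234
Q = 1750, so δQ = 0.234 × 1750 = 410.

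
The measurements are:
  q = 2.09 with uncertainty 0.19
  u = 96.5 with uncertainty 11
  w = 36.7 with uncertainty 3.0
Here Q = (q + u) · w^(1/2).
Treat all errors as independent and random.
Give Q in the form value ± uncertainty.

597 ± 71.0

Let h = q + u = 98.6. δh = √(δq² + δu²) = √(0.0361 + 121) = 11.0, so δh/h = 0.112.
Q is then a monomial in h, w:
δQ/Q = √((δh/h)² + (½·δw/w)²) = √(0.0125 + 0.00167) = 0.119
Q = 597, so δQ = 0.119 × 597 = 71.0.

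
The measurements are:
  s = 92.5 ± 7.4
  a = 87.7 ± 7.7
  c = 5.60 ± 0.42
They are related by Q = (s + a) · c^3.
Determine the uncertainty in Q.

Let u = s + a = 180. δu = √(δs² + δa²) = √(54.8 + 59.3) = 10.7, so δu/u = 0.0593.
Q is then a monomial in u, c:
δQ/Q = √((δu/u)² + (3·δc/c)²) = √(0.00351 + 0.0506) = 0.233
Q = 31600, so δQ = 0.233 × 31600 = 7360.

7360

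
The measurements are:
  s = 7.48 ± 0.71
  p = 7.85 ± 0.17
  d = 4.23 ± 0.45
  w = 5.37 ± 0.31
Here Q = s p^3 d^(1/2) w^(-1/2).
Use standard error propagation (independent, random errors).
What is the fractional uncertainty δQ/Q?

0.130

Relative error in a monomial: (δQ/Q)² = Σ (nᵢ · δxᵢ/xᵢ)².
  (1·δs/s)² = (1×0.0949)² = 0.00901;  (3·δp/p)² = (3×0.0217)² = 0.00422;  (½·δd/d)² = (0.5×0.106)² = 0.00283;  (−½·δw/w)² = (-0.5×0.0577)² = 0.000833
δQ/Q = √(0.0169) = 0.130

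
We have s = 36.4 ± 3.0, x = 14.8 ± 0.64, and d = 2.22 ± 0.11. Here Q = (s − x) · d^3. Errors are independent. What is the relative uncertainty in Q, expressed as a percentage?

Let u = s − x = 21.6. δu = √(δs² + δx²) = √(9.00 + 0.410) = 3.07, so δu/u = 0.142.
Q is then a monomial in u, d:
δQ/Q = √((δu/u)² + (3·δd/d)²) = √(0.0202 + 0.0221) = 0.206

20.6%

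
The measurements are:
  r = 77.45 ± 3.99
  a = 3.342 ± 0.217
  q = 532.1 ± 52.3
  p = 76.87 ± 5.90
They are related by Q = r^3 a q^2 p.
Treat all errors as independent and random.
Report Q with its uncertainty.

Since Q is a product/quotient, work with relative uncertainties:
  (3·δr/r)² = (3×0.0515)² = 0.0239;  (1·δa/a)² = (1×0.0649)² = 0.00422;  (2·δq/q)² = (2×0.0983)² = 0.0386;  (1·δp/p)² = (1×0.0768)² = 0.00589
δQ/Q = √(0.0726) = 0.270
Q = 3.379e+13, so δQ = 0.270 × 3.379e+13 = 9.11e+12.

(3.379 ± 0.911) × 10^13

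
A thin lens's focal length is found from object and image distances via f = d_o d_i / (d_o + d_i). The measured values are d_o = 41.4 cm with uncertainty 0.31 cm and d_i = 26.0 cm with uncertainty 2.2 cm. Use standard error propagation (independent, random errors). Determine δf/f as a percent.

5.21%

∂f/∂d_o = (d_i/(d_o+d_i))² = 0.149;  ∂f/∂d_i = (d_o/(d_o+d_i))² = 0.377
δf = √((∂f/∂d_o · δd_o)² + (∂f/∂d_i · δd_i)²) = √(0.00213 + 0.689) = 0.831 cm
f = 16.0 cm, so δf/f = 0.831/16.0 = 0.0521.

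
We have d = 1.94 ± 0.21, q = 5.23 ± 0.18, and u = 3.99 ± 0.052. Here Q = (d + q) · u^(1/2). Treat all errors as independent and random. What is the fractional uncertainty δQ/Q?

0.0391

Let w = d + q = 7.17. δw = √(δd² + δq²) = √(0.0441 + 0.0324) = 0.277, so δw/w = 0.0386.
Q is then a monomial in w, u:
δQ/Q = √((δw/w)² + (½·δu/u)²) = √(0.00149 + 4.25e-05) = 0.0391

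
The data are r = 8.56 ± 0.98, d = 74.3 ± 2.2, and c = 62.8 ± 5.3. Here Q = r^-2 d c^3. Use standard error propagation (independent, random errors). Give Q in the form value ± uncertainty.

(2.51 ± 0.861) × 10^5

Each factor contributes (exponent × relative error)² to (δQ/Q)²:
  (-2·δr/r)² = (-2×0.114)² = 0.0524;  (1·δd/d)² = (1×0.0296)² = 0.000877;  (3·δc/c)² = (3×0.0844)² = 0.0641
δQ/Q = √(0.117) = 0.343
Q = 2.51e+05, so δQ = 0.343 × 2.51e+05 = 86100.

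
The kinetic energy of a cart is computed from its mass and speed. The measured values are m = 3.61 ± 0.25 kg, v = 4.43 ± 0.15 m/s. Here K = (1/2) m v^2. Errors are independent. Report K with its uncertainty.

35.4 ± 3.43 J

Each factor contributes (exponent × relative error)² to (δK/K)²:
  (1·δm/m)² = (1×0.0693)² = 0.00480;  (2·δv/v)² = (2×0.0339)² = 0.00459
δK/K = √(0.00938) = 0.0969
K = 35.4 J, so δK = 0.0969 × 35.4 = 3.43 J.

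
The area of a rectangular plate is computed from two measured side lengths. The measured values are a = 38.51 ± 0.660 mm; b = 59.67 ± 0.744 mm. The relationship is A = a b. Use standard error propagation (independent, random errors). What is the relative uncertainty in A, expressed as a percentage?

2.12%

A is a product of powers, so relative uncertainties combine in quadrature:
  (1·δa/a)² = (1×0.0171)² = 0.000294;  (1·δb/b)² = (1×0.0125)² = 0.000155
δA/A = √(0.000449) = 0.0212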